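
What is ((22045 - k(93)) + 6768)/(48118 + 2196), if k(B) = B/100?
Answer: 2881207/5031400 ≈ 0.57265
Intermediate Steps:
k(B) = B/100 (k(B) = B*(1/100) = B/100)
((22045 - k(93)) + 6768)/(48118 + 2196) = ((22045 - 93/100) + 6768)/(48118 + 2196) = ((22045 - 1*93/100) + 6768)/50314 = ((22045 - 93/100) + 6768)*(1/50314) = (2204407/100 + 6768)*(1/50314) = (2881207/100)*(1/50314) = 2881207/5031400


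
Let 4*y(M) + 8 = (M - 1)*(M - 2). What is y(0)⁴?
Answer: 81/16 ≈ 5.0625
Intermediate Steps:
y(M) = -2 + (-1 + M)*(-2 + M)/4 (y(M) = -2 + ((M - 1)*(M - 2))/4 = -2 + ((-1 + M)*(-2 + M))/4 = -2 + (-1 + M)*(-2 + M)/4)
y(0)⁴ = (-3/2 - ¾*0 + (¼)*0²)⁴ = (-3/2 + 0 + (¼)*0)⁴ = (-3/2 + 0 + 0)⁴ = (-3/2)⁴ = 81/16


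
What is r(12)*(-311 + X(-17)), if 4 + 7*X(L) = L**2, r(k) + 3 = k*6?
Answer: -130548/7 ≈ -18650.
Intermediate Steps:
r(k) = -3 + 6*k (r(k) = -3 + k*6 = -3 + 6*k)
X(L) = -4/7 + L**2/7
r(12)*(-311 + X(-17)) = (-3 + 6*12)*(-311 + (-4/7 + (1/7)*(-17)**2)) = (-3 + 72)*(-311 + (-4/7 + (1/7)*289)) = 69*(-311 + (-4/7 + 289/7)) = 69*(-311 + 285/7) = 69*(-1892/7) = -130548/7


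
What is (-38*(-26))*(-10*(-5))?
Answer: 49400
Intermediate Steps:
(-38*(-26))*(-10*(-5)) = 988*50 = 49400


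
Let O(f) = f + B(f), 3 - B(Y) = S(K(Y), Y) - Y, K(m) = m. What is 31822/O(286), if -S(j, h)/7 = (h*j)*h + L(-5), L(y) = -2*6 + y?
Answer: 15911/81878024 ≈ 0.00019433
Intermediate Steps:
L(y) = -12 + y
S(j, h) = 119 - 7*j*h² (S(j, h) = -7*((h*j)*h + (-12 - 5)) = -7*(j*h² - 17) = -7*(-17 + j*h²) = 119 - 7*j*h²)
B(Y) = -116 + Y + 7*Y³ (B(Y) = 3 - ((119 - 7*Y*Y²) - Y) = 3 - ((119 - 7*Y³) - Y) = 3 - (119 - Y - 7*Y³) = 3 + (-119 + Y + 7*Y³) = -116 + Y + 7*Y³)
O(f) = -116 + 2*f + 7*f³ (O(f) = f + (-116 + f + 7*f³) = -116 + 2*f + 7*f³)
31822/O(286) = 31822/(-116 + 2*286 + 7*286³) = 31822/(-116 + 572 + 7*23393656) = 31822/(-116 + 572 + 163755592) = 31822/163756048 = 31822*(1/163756048) = 15911/81878024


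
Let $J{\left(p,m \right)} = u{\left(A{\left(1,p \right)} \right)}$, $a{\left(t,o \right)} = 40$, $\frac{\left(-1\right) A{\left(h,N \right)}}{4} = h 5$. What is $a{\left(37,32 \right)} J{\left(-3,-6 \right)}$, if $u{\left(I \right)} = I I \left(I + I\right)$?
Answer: $-640000$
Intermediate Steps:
$A{\left(h,N \right)} = - 20 h$ ($A{\left(h,N \right)} = - 4 h 5 = - 4 \cdot 5 h = - 20 h$)
$u{\left(I \right)} = 2 I^{3}$ ($u{\left(I \right)} = I^{2} \cdot 2 I = 2 I^{3}$)
$J{\left(p,m \right)} = -16000$ ($J{\left(p,m \right)} = 2 \left(\left(-20\right) 1\right)^{3} = 2 \left(-20\right)^{3} = 2 \left(-8000\right) = -16000$)
$a{\left(37,32 \right)} J{\left(-3,-6 \right)} = 40 \left(-16000\right) = -640000$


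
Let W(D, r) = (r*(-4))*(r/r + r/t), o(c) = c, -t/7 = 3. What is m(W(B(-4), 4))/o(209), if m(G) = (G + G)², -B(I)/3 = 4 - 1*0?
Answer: 295936/92169 ≈ 3.2108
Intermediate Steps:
t = -21 (t = -7*3 = -21)
B(I) = -12 (B(I) = -3*(4 - 1*0) = -3*(4 + 0) = -3*4 = -12)
W(D, r) = -4*r*(1 - r/21) (W(D, r) = (r*(-4))*(r/r + r/(-21)) = (-4*r)*(1 + r*(-1/21)) = (-4*r)*(1 - r/21) = -4*r*(1 - r/21))
m(G) = 4*G² (m(G) = (2*G)² = 4*G²)
m(W(B(-4), 4))/o(209) = (4*((4/21)*4*(-21 + 4))²)/209 = (4*((4/21)*4*(-17))²)*(1/209) = (4*(-272/21)²)*(1/209) = (4*(73984/441))*(1/209) = (295936/441)*(1/209) = 295936/92169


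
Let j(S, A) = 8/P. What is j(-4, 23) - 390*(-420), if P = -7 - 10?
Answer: 2784592/17 ≈ 1.6380e+5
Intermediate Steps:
P = -17
j(S, A) = -8/17 (j(S, A) = 8/(-17) = 8*(-1/17) = -8/17)
j(-4, 23) - 390*(-420) = -8/17 - 390*(-420) = -8/17 + 163800 = 2784592/17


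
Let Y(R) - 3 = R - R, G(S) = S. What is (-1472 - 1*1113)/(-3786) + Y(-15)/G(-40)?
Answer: 46021/75720 ≈ 0.60778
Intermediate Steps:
Y(R) = 3 (Y(R) = 3 + (R - R) = 3 + 0 = 3)
(-1472 - 1*1113)/(-3786) + Y(-15)/G(-40) = (-1472 - 1*1113)/(-3786) + 3/(-40) = (-1472 - 1113)*(-1/3786) + 3*(-1/40) = -2585*(-1/3786) - 3/40 = 2585/3786 - 3/40 = 46021/75720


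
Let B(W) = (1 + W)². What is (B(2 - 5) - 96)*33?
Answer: -3036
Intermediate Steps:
(B(2 - 5) - 96)*33 = ((1 + (2 - 5))² - 96)*33 = ((1 - 3)² - 96)*33 = ((-2)² - 96)*33 = (4 - 96)*33 = -92*33 = -3036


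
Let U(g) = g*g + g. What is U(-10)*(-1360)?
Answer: -122400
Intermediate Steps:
U(g) = g + g² (U(g) = g² + g = g + g²)
U(-10)*(-1360) = -10*(1 - 10)*(-1360) = -10*(-9)*(-1360) = 90*(-1360) = -122400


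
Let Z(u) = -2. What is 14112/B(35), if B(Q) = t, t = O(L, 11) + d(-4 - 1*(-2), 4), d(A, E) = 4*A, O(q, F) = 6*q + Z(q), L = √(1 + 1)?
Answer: -5040 - 3024*√2 ≈ -9316.6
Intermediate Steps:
L = √2 ≈ 1.4142
O(q, F) = -2 + 6*q (O(q, F) = 6*q - 2 = -2 + 6*q)
t = -10 + 6*√2 (t = (-2 + 6*√2) + 4*(-4 - 1*(-2)) = (-2 + 6*√2) + 4*(-4 + 2) = (-2 + 6*√2) + 4*(-2) = (-2 + 6*√2) - 8 = -10 + 6*√2 ≈ -1.5147)
B(Q) = -10 + 6*√2
14112/B(35) = 14112/(-10 + 6*√2)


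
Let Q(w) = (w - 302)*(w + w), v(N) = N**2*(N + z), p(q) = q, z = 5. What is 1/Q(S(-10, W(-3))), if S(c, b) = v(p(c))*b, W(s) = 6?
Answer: 1/19812000 ≈ 5.0474e-8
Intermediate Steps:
v(N) = N**2*(5 + N) (v(N) = N**2*(N + 5) = N**2*(5 + N))
S(c, b) = b*c**2*(5 + c) (S(c, b) = (c**2*(5 + c))*b = b*c**2*(5 + c))
Q(w) = 2*w*(-302 + w) (Q(w) = (-302 + w)*(2*w) = 2*w*(-302 + w))
1/Q(S(-10, W(-3))) = 1/(2*(6*(-10)**2*(5 - 10))*(-302 + 6*(-10)**2*(5 - 10))) = 1/(2*(6*100*(-5))*(-302 + 6*100*(-5))) = 1/(2*(-3000)*(-302 - 3000)) = 1/(2*(-3000)*(-3302)) = 1/19812000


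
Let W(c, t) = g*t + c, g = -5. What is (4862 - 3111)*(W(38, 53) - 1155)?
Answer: -2419882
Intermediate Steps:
W(c, t) = c - 5*t (W(c, t) = -5*t + c = c - 5*t)
(4862 - 3111)*(W(38, 53) - 1155) = (4862 - 3111)*((38 - 5*53) - 1155) = 1751*((38 - 265) - 1155) = 1751*(-227 - 1155) = 1751*(-1382) = -2419882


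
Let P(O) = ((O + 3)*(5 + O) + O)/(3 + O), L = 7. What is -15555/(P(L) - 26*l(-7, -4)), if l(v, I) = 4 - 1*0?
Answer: 155550/913 ≈ 170.37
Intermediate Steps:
l(v, I) = 4 (l(v, I) = 4 + 0 = 4)
P(O) = (O + (3 + O)*(5 + O))/(3 + O) (P(O) = ((3 + O)*(5 + O) + O)/(3 + O) = (O + (3 + O)*(5 + O))/(3 + O))
-15555/(P(L) - 26*l(-7, -4)) = -15555/((15 + 7² + 9*7)/(3 + 7) - 26*4) = -15555/((15 + 49 + 63)/10 - 104) = -15555/((⅒)*127 - 104) = -15555/(127/10 - 104) = -15555/(-913/10) = -15555*(-10/913) = 155550/913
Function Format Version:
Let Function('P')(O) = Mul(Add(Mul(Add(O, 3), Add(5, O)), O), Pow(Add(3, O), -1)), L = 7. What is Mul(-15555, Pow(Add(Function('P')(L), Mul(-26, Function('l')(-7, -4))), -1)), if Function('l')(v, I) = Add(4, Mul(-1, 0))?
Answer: Rational(155550, 913) ≈ 170.37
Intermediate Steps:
Function('l')(v, I) = 4 (Function('l')(v, I) = Add(4, 0) = 4)
Function('P')(O) = Mul(Pow(Add(3, O), -1), Add(O, Mul(Add(3, O), Add(5, O)))) (Function('P')(O) = Mul(Add(Mul(Add(3, O), Add(5, O)), O), Pow(Add(3, O), -1)) = Mul(Add(O, Mul(Add(3, O), Add(5, O))), Pow(Add(3, O), -1)) = Mul(Pow(Add(3, O), -1), Add(O, Mul(Add(3, O), Add(5, O)))))
Mul(-15555, Pow(Add(Function('P')(L), Mul(-26, Function('l')(-7, -4))), -1)) = Mul(-15555, Pow(Add(Mul(Pow(Add(3, 7), -1), Add(15, Pow(7, 2), Mul(9, 7))), Mul(-26, 4)), -1)) = Mul(-15555, Pow(Add(Mul(Pow(10, -1), Add(15, 49, 63)), -104), -1)) = Mul(-15555, Pow(Add(Mul(Rational(1, 10), 127), -104), -1)) = Mul(-15555, Pow(Add(Rational(127, 10), -104), -1)) = Mul(-15555, Pow(Rational(-913, 10), -1)) = Mul(-15555, Rational(-10, 913)) = Rational(155550, 913)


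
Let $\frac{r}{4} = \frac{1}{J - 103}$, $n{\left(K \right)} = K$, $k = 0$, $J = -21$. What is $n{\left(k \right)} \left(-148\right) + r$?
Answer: $- \frac{1}{31} \approx -0.032258$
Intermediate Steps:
$r = - \frac{1}{31}$ ($r = \frac{4}{-21 - 103} = \frac{4}{-124} = 4 \left(- \frac{1}{124}\right) = - \frac{1}{31} \approx -0.032258$)
$n{\left(k \right)} \left(-148\right) + r = 0 \left(-148\right) - \frac{1}{31} = 0 - \frac{1}{31} = - \frac{1}{31}$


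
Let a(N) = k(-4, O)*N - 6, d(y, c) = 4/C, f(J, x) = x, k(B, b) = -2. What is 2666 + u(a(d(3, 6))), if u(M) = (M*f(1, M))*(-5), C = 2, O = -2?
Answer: 2166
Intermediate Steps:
d(y, c) = 2 (d(y, c) = 4/2 = 4*(½) = 2)
a(N) = -6 - 2*N (a(N) = -2*N - 6 = -6 - 2*N)
u(M) = -5*M² (u(M) = (M*M)*(-5) = M²*(-5) = -5*M²)
2666 + u(a(d(3, 6))) = 2666 - 5*(-6 - 2*2)² = 2666 - 5*(-6 - 4)² = 2666 - 5*(-10)² = 2666 - 5*100 = 2666 - 500 = 2166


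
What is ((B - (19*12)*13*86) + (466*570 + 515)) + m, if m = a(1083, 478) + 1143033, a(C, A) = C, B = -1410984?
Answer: -255637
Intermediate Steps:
m = 1144116 (m = 1083 + 1143033 = 1144116)
((B - (19*12)*13*86) + (466*570 + 515)) + m = ((-1410984 - (19*12)*13*86) + (466*570 + 515)) + 1144116 = ((-1410984 - 228*13*86) + (265620 + 515)) + 1144116 = ((-1410984 - 2964*86) + 266135) + 1144116 = ((-1410984 - 1*254904) + 266135) + 1144116 = ((-1410984 - 254904) + 266135) + 1144116 = (-1665888 + 266135) + 1144116 = -1399753 + 1144116 = -255637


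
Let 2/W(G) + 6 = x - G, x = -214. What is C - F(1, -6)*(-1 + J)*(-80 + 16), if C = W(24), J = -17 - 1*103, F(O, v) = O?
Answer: -944769/122 ≈ -7744.0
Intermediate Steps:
J = -120 (J = -17 - 103 = -120)
W(G) = 2/(-220 - G) (W(G) = 2/(-6 + (-214 - G)) = 2/(-220 - G))
C = -1/122 (C = -2/(220 + 24) = -2/244 = -2*1/244 = -1/122 ≈ -0.0081967)
C - F(1, -6)*(-1 + J)*(-80 + 16) = -1/122 - (-1 - 120)*(-80 + 16) = -1/122 - (-121*(-64)) = -1/122 - 7744 = -944769/122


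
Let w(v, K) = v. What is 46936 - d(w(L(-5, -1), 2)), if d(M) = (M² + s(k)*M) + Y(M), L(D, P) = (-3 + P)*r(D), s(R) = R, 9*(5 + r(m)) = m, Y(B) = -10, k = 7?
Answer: 3750026/81 ≈ 46297.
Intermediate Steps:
r(m) = -5 + m/9
L(D, P) = (-5 + D/9)*(-3 + P) (L(D, P) = (-3 + P)*(-5 + D/9) = (-5 + D/9)*(-3 + P))
d(M) = -10 + M² + 7*M (d(M) = (M² + 7*M) - 10 = -10 + M² + 7*M)
46936 - d(w(L(-5, -1), 2)) = 46936 - (-10 + ((-45 - 5)*(-3 - 1)/9)² + 7*((-45 - 5)*(-3 - 1)/9)) = 46936 - (-10 + ((⅑)*(-50)*(-4))² + 7*((⅑)*(-50)*(-4))) = 46936 - (-10 + (200/9)² + 7*(200/9)) = 46936 - (-10 + 40000/81 + 1400/9) = 46936 - 1*51790/81 = 46936 - 51790/81 = 3750026/81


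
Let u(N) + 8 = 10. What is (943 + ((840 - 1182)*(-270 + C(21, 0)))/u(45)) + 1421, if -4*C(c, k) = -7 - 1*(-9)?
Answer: 97239/2 ≈ 48620.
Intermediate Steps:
C(c, k) = -½ (C(c, k) = -(-7 - 1*(-9))/4 = -(-7 + 9)/4 = -¼*2 = -½)
u(N) = 2 (u(N) = -8 + 10 = 2)
(943 + ((840 - 1182)*(-270 + C(21, 0)))/u(45)) + 1421 = (943 + ((840 - 1182)*(-270 - ½))/2) + 1421 = (943 - 342*(-541/2)*(½)) + 1421 = (943 + 92511*(½)) + 1421 = (943 + 92511/2) + 1421 = 94397/2 + 1421 = 97239/2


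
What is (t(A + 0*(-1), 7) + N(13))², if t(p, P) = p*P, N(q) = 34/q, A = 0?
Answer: 1156/169 ≈ 6.8402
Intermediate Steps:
t(p, P) = P*p
(t(A + 0*(-1), 7) + N(13))² = (7*(0 + 0*(-1)) + 34/13)² = (7*(0 + 0) + 34*(1/13))² = (7*0 + 34/13)² = (0 + 34/13)² = (34/13)² = 1156/169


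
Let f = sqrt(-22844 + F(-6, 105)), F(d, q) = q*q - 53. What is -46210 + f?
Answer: -46210 + 4*I*sqrt(742) ≈ -46210.0 + 108.96*I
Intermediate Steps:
F(d, q) = -53 + q**2 (F(d, q) = q**2 - 53 = -53 + q**2)
f = 4*I*sqrt(742) (f = sqrt(-22844 + (-53 + 105**2)) = sqrt(-22844 + (-53 + 11025)) = sqrt(-22844 + 10972) = sqrt(-11872) = 4*I*sqrt(742) ≈ 108.96*I)
-46210 + f = -46210 + 4*I*sqrt(742)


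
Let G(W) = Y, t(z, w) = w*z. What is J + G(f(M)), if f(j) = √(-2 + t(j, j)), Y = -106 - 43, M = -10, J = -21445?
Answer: -21594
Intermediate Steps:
Y = -149
f(j) = √(-2 + j²) (f(j) = √(-2 + j*j) = √(-2 + j²))
G(W) = -149
J + G(f(M)) = -21445 - 149 = -21594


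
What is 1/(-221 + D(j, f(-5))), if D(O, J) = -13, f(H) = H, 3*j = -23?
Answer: -1/234 ≈ -0.0042735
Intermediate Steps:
j = -23/3 (j = (1/3)*(-23) = -23/3 ≈ -7.6667)
1/(-221 + D(j, f(-5))) = 1/(-221 - 13) = 1/(-234) = -1/234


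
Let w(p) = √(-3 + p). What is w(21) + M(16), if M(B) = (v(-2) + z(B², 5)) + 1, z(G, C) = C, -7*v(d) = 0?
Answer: 6 + 3*√2 ≈ 10.243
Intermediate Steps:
v(d) = 0 (v(d) = -⅐*0 = 0)
M(B) = 6 (M(B) = (0 + 5) + 1 = 5 + 1 = 6)
w(21) + M(16) = √(-3 + 21) + 6 = √18 + 6 = 3*√2 + 6 = 6 + 3*√2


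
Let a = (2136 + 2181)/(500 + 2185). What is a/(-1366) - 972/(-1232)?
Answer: 148320649/188275780 ≈ 0.78778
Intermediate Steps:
a = 1439/895 (a = 4317/2685 = 4317*(1/2685) = 1439/895 ≈ 1.6078)
a/(-1366) - 972/(-1232) = (1439/895)/(-1366) - 972/(-1232) = (1439/895)*(-1/1366) - 972*(-1/1232) = -1439/1222570 + 243/308 = 148320649/188275780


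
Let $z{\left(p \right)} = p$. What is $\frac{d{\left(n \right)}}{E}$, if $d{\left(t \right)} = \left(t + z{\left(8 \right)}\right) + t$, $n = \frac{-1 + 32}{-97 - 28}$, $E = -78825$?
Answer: $- \frac{938}{9853125} \approx -9.5198 \cdot 10^{-5}$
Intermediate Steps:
$n = - \frac{31}{125}$ ($n = \frac{31}{-125} = 31 \left(- \frac{1}{125}\right) = - \frac{31}{125} \approx -0.248$)
$d{\left(t \right)} = 8 + 2 t$ ($d{\left(t \right)} = \left(t + 8\right) + t = \left(8 + t\right) + t = 8 + 2 t$)
$\frac{d{\left(n \right)}}{E} = \frac{8 + 2 \left(- \frac{31}{125}\right)}{-78825} = \left(8 - \frac{62}{125}\right) \left(- \frac{1}{78825}\right) = \frac{938}{125} \left(- \frac{1}{78825}\right) = - \frac{938}{9853125}$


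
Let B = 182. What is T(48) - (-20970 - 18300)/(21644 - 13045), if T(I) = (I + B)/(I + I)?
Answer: 2873845/412752 ≈ 6.9626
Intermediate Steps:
T(I) = (182 + I)/(2*I) (T(I) = (I + 182)/(I + I) = (182 + I)/((2*I)) = (182 + I)*(1/(2*I)) = (182 + I)/(2*I))
T(48) - (-20970 - 18300)/(21644 - 13045) = (½)*(182 + 48)/48 - (-20970 - 18300)/(21644 - 13045) = (½)*(1/48)*230 - (-39270)/8599 = 115/48 - (-39270)/8599 = 115/48 - 1*(-39270/8599) = 115/48 + 39270/8599 = 2873845/412752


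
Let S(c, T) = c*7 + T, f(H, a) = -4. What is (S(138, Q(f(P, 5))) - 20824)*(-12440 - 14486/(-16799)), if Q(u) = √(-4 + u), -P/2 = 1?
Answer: 4149628439492/16799 - 417930148*I*√2/16799 ≈ 2.4702e+8 - 35183.0*I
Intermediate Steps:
P = -2 (P = -2*1 = -2)
S(c, T) = T + 7*c (S(c, T) = 7*c + T = T + 7*c)
(S(138, Q(f(P, 5))) - 20824)*(-12440 - 14486/(-16799)) = ((√(-4 - 4) + 7*138) - 20824)*(-12440 - 14486/(-16799)) = ((√(-8) + 966) - 20824)*(-12440 - 14486*(-1/16799)) = ((2*I*√2 + 966) - 20824)*(-12440 + 14486/16799) = ((966 + 2*I*√2) - 20824)*(-208965074/16799) = (-19858 + 2*I*√2)*(-208965074/16799) = 4149628439492/16799 - 417930148*I*√2/16799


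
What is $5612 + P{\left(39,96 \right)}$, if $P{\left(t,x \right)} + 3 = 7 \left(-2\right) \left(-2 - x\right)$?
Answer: $6981$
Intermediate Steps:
$P{\left(t,x \right)} = 25 + 14 x$ ($P{\left(t,x \right)} = -3 + 7 \left(-2\right) \left(-2 - x\right) = -3 - 14 \left(-2 - x\right) = -3 + \left(28 + 14 x\right) = 25 + 14 x$)
$5612 + P{\left(39,96 \right)} = 5612 + \left(25 + 14 \cdot 96\right) = 5612 + \left(25 + 1344\right) = 5612 + 1369 = 6981$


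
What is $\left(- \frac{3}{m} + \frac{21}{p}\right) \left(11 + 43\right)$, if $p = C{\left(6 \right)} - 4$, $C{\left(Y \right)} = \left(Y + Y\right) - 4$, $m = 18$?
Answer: $\frac{549}{2} \approx 274.5$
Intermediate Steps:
$C{\left(Y \right)} = -4 + 2 Y$ ($C{\left(Y \right)} = 2 Y - 4 = -4 + 2 Y$)
$p = 4$ ($p = \left(-4 + 2 \cdot 6\right) - 4 = \left(-4 + 12\right) - 4 = 8 - 4 = 4$)
$\left(- \frac{3}{m} + \frac{21}{p}\right) \left(11 + 43\right) = \left(- \frac{3}{18} + \frac{21}{4}\right) \left(11 + 43\right) = \left(\left(-3\right) \frac{1}{18} + 21 \cdot \frac{1}{4}\right) 54 = \left(- \frac{1}{6} + \frac{21}{4}\right) 54 = \frac{61}{12} \cdot 54 = \frac{549}{2}$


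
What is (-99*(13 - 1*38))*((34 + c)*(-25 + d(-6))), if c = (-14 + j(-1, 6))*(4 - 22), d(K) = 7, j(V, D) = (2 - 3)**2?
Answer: -11939400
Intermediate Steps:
j(V, D) = 1 (j(V, D) = (-1)**2 = 1)
c = 234 (c = (-14 + 1)*(4 - 22) = -13*(-18) = 234)
(-99*(13 - 1*38))*((34 + c)*(-25 + d(-6))) = (-99*(13 - 1*38))*((34 + 234)*(-25 + 7)) = (-99*(13 - 38))*(268*(-18)) = -99*(-25)*(-4824) = 2475*(-4824) = -11939400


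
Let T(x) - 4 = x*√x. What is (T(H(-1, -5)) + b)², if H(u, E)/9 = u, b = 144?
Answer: 21175 - 7992*I ≈ 21175.0 - 7992.0*I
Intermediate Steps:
H(u, E) = 9*u
T(x) = 4 + x^(3/2) (T(x) = 4 + x*√x = 4 + x^(3/2))
(T(H(-1, -5)) + b)² = ((4 + (9*(-1))^(3/2)) + 144)² = ((4 + (-9)^(3/2)) + 144)² = ((4 - 27*I) + 144)² = (148 - 27*I)²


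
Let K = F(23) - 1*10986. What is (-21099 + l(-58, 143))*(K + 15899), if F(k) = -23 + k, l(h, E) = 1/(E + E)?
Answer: -29646579769/286 ≈ -1.0366e+8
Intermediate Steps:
l(h, E) = 1/(2*E)
K = -10986 (K = (-23 + 23) - 1*10986 = 0 - 10986 = -10986)
(-21099 + l(-58, 143))*(K + 15899) = (-21099 + (1/2)/143)*(-10986 + 15899) = (-21099 + (1/2)*(1/143))*4913 = (-21099 + 1/286)*4913 = -6034313/286*4913 = -29646579769/286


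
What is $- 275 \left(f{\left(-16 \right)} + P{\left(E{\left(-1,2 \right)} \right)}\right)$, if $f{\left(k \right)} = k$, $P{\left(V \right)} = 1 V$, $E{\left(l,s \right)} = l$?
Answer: $4675$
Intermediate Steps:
$P{\left(V \right)} = V$
$- 275 \left(f{\left(-16 \right)} + P{\left(E{\left(-1,2 \right)} \right)}\right) = - 275 \left(-16 - 1\right) = \left(-275\right) \left(-17\right) = 4675$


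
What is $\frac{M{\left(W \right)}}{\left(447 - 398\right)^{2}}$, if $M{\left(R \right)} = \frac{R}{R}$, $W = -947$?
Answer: $\frac{1}{2401} \approx 0.00041649$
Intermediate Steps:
$M{\left(R \right)} = 1$
$\frac{M{\left(W \right)}}{\left(447 - 398\right)^{2}} = 1 \frac{1}{\left(447 - 398\right)^{2}} = 1 \frac{1}{49^{2}} = 1 \cdot \frac{1}{2401} = \frac{1}{2401}$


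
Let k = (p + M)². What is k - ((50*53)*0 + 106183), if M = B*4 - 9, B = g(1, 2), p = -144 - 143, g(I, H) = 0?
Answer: -18567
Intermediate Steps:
p = -287
B = 0
M = -9 (M = 0*4 - 9 = 0 - 9 = -9)
k = 87616 (k = (-287 - 9)² = (-296)² = 87616)
k - ((50*53)*0 + 106183) = 87616 - ((50*53)*0 + 106183) = 87616 - (2650*0 + 106183) = 87616 - (0 + 106183) = 87616 - 1*106183 = 87616 - 106183 = -18567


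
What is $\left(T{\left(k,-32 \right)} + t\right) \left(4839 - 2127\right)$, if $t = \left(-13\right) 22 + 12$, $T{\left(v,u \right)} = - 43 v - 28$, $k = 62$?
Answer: $-8049216$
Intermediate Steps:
$T{\left(v,u \right)} = -28 - 43 v$
$t = -274$ ($t = -286 + 12 = -274$)
$\left(T{\left(k,-32 \right)} + t\right) \left(4839 - 2127\right) = \left(\left(-28 - 2666\right) - 274\right) \left(4839 - 2127\right) = \left(\left(-28 - 2666\right) - 274\right) 2712 = \left(-2694 - 274\right) 2712 = \left(-2968\right) 2712 = -8049216$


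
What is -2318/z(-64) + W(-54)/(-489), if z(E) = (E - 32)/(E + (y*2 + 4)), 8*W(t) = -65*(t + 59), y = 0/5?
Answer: -5667185/3912 ≈ -1448.7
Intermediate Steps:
y = 0 (y = 0*(⅕) = 0)
W(t) = -3835/8 - 65*t/8 (W(t) = (-65*(t + 59))/8 = (-65*(59 + t))/8 = (-3835 - 65*t)/8 = -3835/8 - 65*t/8)
z(E) = (-32 + E)/(4 + E) (z(E) = (E - 32)/(E + (0*2 + 4)) = (-32 + E)/(E + (0 + 4)) = (-32 + E)/(E + 4) = (-32 + E)/(4 + E))
-2318/z(-64) + W(-54)/(-489) = -2318*(4 - 64)/(-32 - 64) + (-3835/8 - 65/8*(-54))/(-489) = -2318/(-96/(-60)) + (-3835/8 + 1755/4)*(-1/489) = -2318/((-1/60*(-96))) - 325/8*(-1/489) = -2318/8/5 + 325/3912 = -2318*5/8 + 325/3912 = -5795/4 + 325/3912 = -5667185/3912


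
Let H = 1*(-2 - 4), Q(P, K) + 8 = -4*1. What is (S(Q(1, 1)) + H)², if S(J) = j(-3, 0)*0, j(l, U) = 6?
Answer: 36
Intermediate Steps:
Q(P, K) = -12 (Q(P, K) = -8 - 4*1 = -8 - 4 = -12)
H = -6 (H = 1*(-6) = -6)
S(J) = 0 (S(J) = 6*0 = 0)
(S(Q(1, 1)) + H)² = (0 - 6)² = (-6)² = 36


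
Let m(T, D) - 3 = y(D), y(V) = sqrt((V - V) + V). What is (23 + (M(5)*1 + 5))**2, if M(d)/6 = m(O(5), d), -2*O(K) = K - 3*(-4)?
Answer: 2296 + 552*sqrt(5) ≈ 3530.3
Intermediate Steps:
O(K) = -6 - K/2 (O(K) = -(K - 3*(-4))/2 = -(K + 12)/2 = -(12 + K)/2 = -6 - K/2)
y(V) = sqrt(V) (y(V) = sqrt(0 + V) = sqrt(V))
m(T, D) = 3 + sqrt(D)
M(d) = 18 + 6*sqrt(d) (M(d) = 6*(3 + sqrt(d)) = 18 + 6*sqrt(d))
(23 + (M(5)*1 + 5))**2 = (23 + ((18 + 6*sqrt(5))*1 + 5))**2 = (23 + ((18 + 6*sqrt(5)) + 5))**2 = (23 + (23 + 6*sqrt(5)))**2 = (46 + 6*sqrt(5))**2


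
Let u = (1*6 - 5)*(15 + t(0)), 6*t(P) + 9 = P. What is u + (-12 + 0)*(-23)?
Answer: 579/2 ≈ 289.50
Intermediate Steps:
t(P) = -3/2 + P/6
u = 27/2 (u = (1*6 - 5)*(15 + (-3/2 + (⅙)*0)) = (6 - 5)*(15 + (-3/2 + 0)) = 1*(15 - 3/2) = 1*(27/2) = 27/2 ≈ 13.500)
u + (-12 + 0)*(-23) = 27/2 + (-12 + 0)*(-23) = 27/2 - 12*(-23) = 27/2 + 276 = 579/2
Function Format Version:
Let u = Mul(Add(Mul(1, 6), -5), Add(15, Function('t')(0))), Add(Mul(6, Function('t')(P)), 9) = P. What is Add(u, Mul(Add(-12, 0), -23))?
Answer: Rational(579, 2) ≈ 289.50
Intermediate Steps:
Function('t')(P) = Add(Rational(-3, 2), Mul(Rational(1, 6), P))
u = Rational(27, 2) (u = Mul(Add(Mul(1, 6), -5), Add(15, Add(Rational(-3, 2), Mul(Rational(1, 6), 0)))) = Mul(Add(6, -5), Add(15, Add(Rational(-3, 2), 0))) = Mul(1, Add(15, Rational(-3, 2))) = Mul(1, Rational(27, 2)) = Rational(27, 2) ≈ 13.500)
Add(u, Mul(Add(-12, 0), -23)) = Add(Rational(27, 2), Mul(Add(-12, 0), -23)) = Add(Rational(27, 2), Mul(-12, -23)) = Add(Rational(27, 2), 276) = Rational(579, 2)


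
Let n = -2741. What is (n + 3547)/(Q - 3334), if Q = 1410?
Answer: -31/74 ≈ -0.41892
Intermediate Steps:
(n + 3547)/(Q - 3334) = (-2741 + 3547)/(1410 - 3334) = 806/(-1924) = 806*(-1/1924) = -31/74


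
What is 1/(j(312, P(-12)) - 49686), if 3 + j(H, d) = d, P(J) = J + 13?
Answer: -1/49688 ≈ -2.0126e-5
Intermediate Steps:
P(J) = 13 + J
j(H, d) = -3 + d
1/(j(312, P(-12)) - 49686) = 1/((-3 + (13 - 12)) - 49686) = 1/((-3 + 1) - 49686) = 1/(-2 - 49686) = 1/(-49688) = -1/49688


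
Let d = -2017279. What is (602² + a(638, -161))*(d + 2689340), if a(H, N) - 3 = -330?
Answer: 243337830697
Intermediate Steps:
a(H, N) = -327 (a(H, N) = 3 - 330 = -327)
(602² + a(638, -161))*(d + 2689340) = (602² - 327)*(-2017279 + 2689340) = (362404 - 327)*672061 = 362077*672061 = 243337830697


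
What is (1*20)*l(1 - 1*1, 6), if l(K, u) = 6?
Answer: 120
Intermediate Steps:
(1*20)*l(1 - 1*1, 6) = (1*20)*6 = 20*6 = 120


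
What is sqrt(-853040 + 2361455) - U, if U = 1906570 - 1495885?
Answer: -410685 + sqrt(1508415) ≈ -4.0946e+5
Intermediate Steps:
U = 410685
sqrt(-853040 + 2361455) - U = sqrt(-853040 + 2361455) - 1*410685 = sqrt(1508415) - 410685 = -410685 + sqrt(1508415)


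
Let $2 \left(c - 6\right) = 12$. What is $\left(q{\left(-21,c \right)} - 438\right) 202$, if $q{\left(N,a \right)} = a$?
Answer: $-86052$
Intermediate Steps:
$c = 12$ ($c = 6 + \frac{1}{2} \cdot 12 = 6 + 6 = 12$)
$\left(q{\left(-21,c \right)} - 438\right) 202 = \left(12 - 438\right) 202 = \left(-426\right) 202 = -86052$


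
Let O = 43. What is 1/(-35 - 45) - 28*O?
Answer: -96321/80 ≈ -1204.0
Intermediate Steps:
1/(-35 - 45) - 28*O = 1/(-35 - 45) - 28*43 = 1/(-80) - 1204 = -1/80 - 1204 = -96321/80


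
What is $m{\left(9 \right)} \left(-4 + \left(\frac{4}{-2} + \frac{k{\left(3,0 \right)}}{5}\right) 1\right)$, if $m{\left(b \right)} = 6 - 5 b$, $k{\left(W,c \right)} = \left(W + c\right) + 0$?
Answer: $\frac{1053}{5} \approx 210.6$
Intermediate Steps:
$k{\left(W,c \right)} = W + c$
$m{\left(b \right)} = 6 - 5 b$
$m{\left(9 \right)} \left(-4 + \left(\frac{4}{-2} + \frac{k{\left(3,0 \right)}}{5}\right) 1\right) = \left(6 - 45\right) \left(-4 + \left(\frac{4}{-2} + \frac{3 + 0}{5}\right) 1\right) = \left(6 - 45\right) \left(-4 + \left(4 \left(- \frac{1}{2}\right) + 3 \cdot \frac{1}{5}\right) 1\right) = - 39 \left(-4 + \left(-2 + \frac{3}{5}\right) 1\right) = - 39 \left(-4 - \frac{7}{5}\right) = \left(-39\right) \left(- \frac{27}{5}\right) = \frac{1053}{5}$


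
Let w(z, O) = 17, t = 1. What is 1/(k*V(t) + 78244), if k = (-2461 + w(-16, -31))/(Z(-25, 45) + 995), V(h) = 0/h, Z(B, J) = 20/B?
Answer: 1/78244 ≈ 1.2781e-5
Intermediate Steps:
V(h) = 0
k = -12220/4971 (k = (-2461 + 17)/(20/(-25) + 995) = -2444/(20*(-1/25) + 995) = -2444/(-⅘ + 995) = -2444/4971/5 = -2444*5/4971 = -12220/4971 ≈ -2.4583)
1/(k*V(t) + 78244) = 1/(-12220/4971*0 + 78244) = 1/(0 + 78244) = 1/78244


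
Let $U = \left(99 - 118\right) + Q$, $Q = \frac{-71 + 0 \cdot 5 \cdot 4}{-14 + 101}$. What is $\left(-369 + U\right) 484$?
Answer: $- \frac{16372268}{87} \approx -1.8819 \cdot 10^{5}$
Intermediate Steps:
$Q = - \frac{71}{87}$ ($Q = \frac{-71 + 0 \cdot 4}{87} = \left(-71 + 0\right) \frac{1}{87} = \left(-71\right) \frac{1}{87} = - \frac{71}{87} \approx -0.81609$)
$U = - \frac{1724}{87}$ ($U = \left(99 - 118\right) - \frac{71}{87} = -19 - \frac{71}{87} = - \frac{1724}{87} \approx -19.816$)
$\left(-369 + U\right) 484 = \left(-369 - \frac{1724}{87}\right) 484 = \left(- \frac{33827}{87}\right) 484 = - \frac{16372268}{87}$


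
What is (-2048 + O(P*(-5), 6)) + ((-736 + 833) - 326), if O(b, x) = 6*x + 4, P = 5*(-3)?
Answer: -2237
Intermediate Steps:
P = -15
O(b, x) = 4 + 6*x
(-2048 + O(P*(-5), 6)) + ((-736 + 833) - 326) = (-2048 + (4 + 6*6)) + ((-736 + 833) - 326) = (-2048 + (4 + 36)) + (97 - 326) = (-2048 + 40) - 229 = -2008 - 229 = -2237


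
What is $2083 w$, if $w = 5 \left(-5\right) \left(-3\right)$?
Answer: $156225$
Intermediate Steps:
$w = 75$ ($w = \left(-25\right) \left(-3\right) = 75$)
$2083 w = 2083 \cdot 75 = 156225$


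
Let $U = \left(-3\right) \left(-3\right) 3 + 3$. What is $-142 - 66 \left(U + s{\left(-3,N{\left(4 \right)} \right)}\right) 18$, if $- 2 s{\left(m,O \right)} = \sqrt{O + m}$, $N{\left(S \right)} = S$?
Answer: $-35188$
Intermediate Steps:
$s{\left(m,O \right)} = - \frac{\sqrt{O + m}}{2}$
$U = 30$ ($U = 9 \cdot 3 + 3 = 27 + 3 = 30$)
$-142 - 66 \left(U + s{\left(-3,N{\left(4 \right)} \right)}\right) 18 = -142 - 66 \left(30 - \frac{\sqrt{4 - 3}}{2}\right) 18 = -142 - 66 \left(30 - \frac{\sqrt{1}}{2}\right) 18 = -142 - 66 \left(30 - \frac{1}{2}\right) 18 = -142 - 66 \cdot \frac{59}{2} \cdot 18 = -142 - 35046 = -35188$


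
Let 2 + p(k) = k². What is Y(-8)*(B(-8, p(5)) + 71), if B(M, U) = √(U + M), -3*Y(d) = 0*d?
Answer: 0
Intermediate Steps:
Y(d) = 0 (Y(d) = -0*d = -⅓*0 = 0)
p(k) = -2 + k²
B(M, U) = √(M + U)
Y(-8)*(B(-8, p(5)) + 71) = 0*(√(-8 + (-2 + 5²)) + 71) = 0*(√(-8 + (-2 + 25)) + 71) = 0*(√(-8 + 23) + 71) = 0*(√15 + 71) = 0*(71 + √15) = 0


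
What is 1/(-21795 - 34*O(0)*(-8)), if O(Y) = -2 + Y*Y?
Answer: -1/22339 ≈ -4.4765e-5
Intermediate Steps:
O(Y) = -2 + Y**2
1/(-21795 - 34*O(0)*(-8)) = 1/(-21795 - 34*(-2 + 0**2)*(-8)) = 1/(-21795 - 34*(-2 + 0)*(-8)) = 1/(-21795 - 34*(-2)*(-8)) = 1/(-21795 + 68*(-8)) = 1/(-21795 - 544) = 1/(-22339) = -1/22339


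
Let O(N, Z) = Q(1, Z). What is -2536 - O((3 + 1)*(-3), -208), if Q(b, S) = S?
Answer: -2328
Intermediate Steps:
O(N, Z) = Z
-2536 - O((3 + 1)*(-3), -208) = -2536 - 1*(-208) = -2536 + 208 = -2328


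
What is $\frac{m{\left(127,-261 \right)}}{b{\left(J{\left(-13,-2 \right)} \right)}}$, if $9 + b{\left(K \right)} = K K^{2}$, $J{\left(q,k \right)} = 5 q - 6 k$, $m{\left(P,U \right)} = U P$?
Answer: $\frac{1143}{5134} \approx 0.22263$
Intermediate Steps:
$m{\left(P,U \right)} = P U$
$J{\left(q,k \right)} = - 6 k + 5 q$
$b{\left(K \right)} = -9 + K^{3}$ ($b{\left(K \right)} = -9 + K K^{2} = -9 + K^{3}$)
$\frac{m{\left(127,-261 \right)}}{b{\left(J{\left(-13,-2 \right)} \right)}} = \frac{127 \left(-261\right)}{-9 + \left(\left(-6\right) \left(-2\right) + 5 \left(-13\right)\right)^{3}} = - \frac{33147}{-9 + \left(12 - 65\right)^{3}} = - \frac{33147}{-9 + \left(-53\right)^{3}} = - \frac{33147}{-9 - 148877} = - \frac{33147}{-148886} = \left(-33147\right) \left(- \frac{1}{148886}\right) = \frac{1143}{5134}$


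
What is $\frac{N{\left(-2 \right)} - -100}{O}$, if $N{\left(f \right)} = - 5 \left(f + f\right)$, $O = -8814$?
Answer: $- \frac{20}{1469} \approx -0.013615$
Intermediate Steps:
$N{\left(f \right)} = - 10 f$ ($N{\left(f \right)} = - 5 \cdot 2 f = - 10 f$)
$\frac{N{\left(-2 \right)} - -100}{O} = \frac{\left(-10\right) \left(-2\right) - -100}{-8814} = \left(20 + 100\right) \left(- \frac{1}{8814}\right) = 120 \left(- \frac{1}{8814}\right) = - \frac{20}{1469}$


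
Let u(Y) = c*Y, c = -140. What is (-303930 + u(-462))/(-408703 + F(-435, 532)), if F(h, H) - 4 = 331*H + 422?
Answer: 15950/15479 ≈ 1.0304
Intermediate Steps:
F(h, H) = 426 + 331*H (F(h, H) = 4 + (331*H + 422) = 4 + (422 + 331*H) = 426 + 331*H)
u(Y) = -140*Y
(-303930 + u(-462))/(-408703 + F(-435, 532)) = (-303930 - 140*(-462))/(-408703 + (426 + 331*532)) = (-303930 + 64680)/(-408703 + (426 + 176092)) = -239250/(-408703 + 176518) = -239250/(-232185) = -239250*(-1/232185) = 15950/15479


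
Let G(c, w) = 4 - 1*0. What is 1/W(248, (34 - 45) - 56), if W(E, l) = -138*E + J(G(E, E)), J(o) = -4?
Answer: -1/34228 ≈ -2.9216e-5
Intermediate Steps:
G(c, w) = 4 (G(c, w) = 4 + 0 = 4)
W(E, l) = -4 - 138*E (W(E, l) = -138*E - 4 = -4 - 138*E)
1/W(248, (34 - 45) - 56) = 1/(-4 - 138*248) = 1/(-4 - 34224) = 1/(-34228) = -1/34228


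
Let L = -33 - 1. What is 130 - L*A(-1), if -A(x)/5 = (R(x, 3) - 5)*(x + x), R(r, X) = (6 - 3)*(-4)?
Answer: -5650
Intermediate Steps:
R(r, X) = -12 (R(r, X) = 3*(-4) = -12)
L = -34
A(x) = 170*x (A(x) = -5*(-12 - 5)*(x + x) = -(-85)*2*x = -(-170)*x = 170*x)
130 - L*A(-1) = 130 - (-34)*170*(-1) = 130 - (-34)*(-170) = 130 - 1*5780 = 130 - 5780 = -5650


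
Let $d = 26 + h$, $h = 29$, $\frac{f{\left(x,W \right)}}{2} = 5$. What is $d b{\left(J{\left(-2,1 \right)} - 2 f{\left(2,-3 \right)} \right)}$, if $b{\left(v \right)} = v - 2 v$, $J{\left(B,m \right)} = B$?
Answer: $1210$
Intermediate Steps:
$f{\left(x,W \right)} = 10$ ($f{\left(x,W \right)} = 2 \cdot 5 = 10$)
$b{\left(v \right)} = - v$
$d = 55$ ($d = 26 + 29 = 55$)
$d b{\left(J{\left(-2,1 \right)} - 2 f{\left(2,-3 \right)} \right)} = 55 \left(- (-2 - 20)\right) = 55 \left(\left(-1\right) \left(-22\right)\right) = 55 \cdot 22 = 1210$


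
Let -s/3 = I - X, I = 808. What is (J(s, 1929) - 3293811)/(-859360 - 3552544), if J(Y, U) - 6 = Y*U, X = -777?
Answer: 1558275/551488 ≈ 2.8256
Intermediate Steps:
s = -4755 (s = -3*(808 - 1*(-777)) = -3*(808 + 777) = -3*1585 = -4755)
J(Y, U) = 6 + U*Y (J(Y, U) = 6 + Y*U = 6 + U*Y)
(J(s, 1929) - 3293811)/(-859360 - 3552544) = ((6 + 1929*(-4755)) - 3293811)/(-859360 - 3552544) = ((6 - 9172395) - 3293811)/(-4411904) = (-9172389 - 3293811)*(-1/4411904) = -12466200*(-1/4411904) = 1558275/551488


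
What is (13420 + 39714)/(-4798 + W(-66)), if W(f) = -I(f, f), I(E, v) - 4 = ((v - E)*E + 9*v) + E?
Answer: -26567/2071 ≈ -12.828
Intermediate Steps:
I(E, v) = 4 + E + 9*v + E*(v - E) (I(E, v) = 4 + (((v - E)*E + 9*v) + E) = 4 + ((E*(v - E) + 9*v) + E) = 4 + ((9*v + E*(v - E)) + E) = 4 + (E + 9*v + E*(v - E)) = 4 + E + 9*v + E*(v - E))
W(f) = -4 - 10*f (W(f) = -(4 + f - f² + 9*f + f*f) = -(4 + f - f² + 9*f + f²) = -(4 + 10*f) = -4 - 10*f)
(13420 + 39714)/(-4798 + W(-66)) = (13420 + 39714)/(-4798 + (-4 - 10*(-66))) = 53134/(-4798 + (-4 + 660)) = 53134/(-4798 + 656) = 53134/(-4142) = 53134*(-1/4142) = -26567/2071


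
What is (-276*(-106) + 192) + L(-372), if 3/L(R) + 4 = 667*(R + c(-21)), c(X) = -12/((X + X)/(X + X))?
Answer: 7542575133/256132 ≈ 29448.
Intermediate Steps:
c(X) = -12 (c(X) = -12/((2*X)/((2*X))) = -12/((2*X)*(1/(2*X))) = -12/1 = -12*1 = -12)
L(R) = 3/(-8008 + 667*R) (L(R) = 3/(-4 + 667*(R - 12)) = 3/(-4 + 667*(-12 + R)) = 3/(-4 + (-8004 + 667*R)) = 3/(-8008 + 667*R))
(-276*(-106) + 192) + L(-372) = (-276*(-106) + 192) + 3/(-8008 + 667*(-372)) = (29256 + 192) + 3/(-8008 - 248124) = 29448 + 3/(-256132) = 29448 + 3*(-1/256132) = 29448 - 3/256132 = 7542575133/256132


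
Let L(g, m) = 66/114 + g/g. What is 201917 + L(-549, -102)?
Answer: 3836453/19 ≈ 2.0192e+5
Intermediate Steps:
L(g, m) = 30/19 (L(g, m) = 66*(1/114) + 1 = 11/19 + 1 = 30/19)
201917 + L(-549, -102) = 201917 + 30/19 = 3836453/19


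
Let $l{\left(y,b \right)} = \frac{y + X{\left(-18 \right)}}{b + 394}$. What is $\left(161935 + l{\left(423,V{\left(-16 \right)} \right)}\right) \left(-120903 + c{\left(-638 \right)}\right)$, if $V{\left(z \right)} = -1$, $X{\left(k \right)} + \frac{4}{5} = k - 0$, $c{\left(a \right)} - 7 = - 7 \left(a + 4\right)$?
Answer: $- \frac{37057435903568}{1965} \approx -1.8859 \cdot 10^{10}$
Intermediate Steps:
$c{\left(a \right)} = -21 - 7 a$ ($c{\left(a \right)} = 7 - 7 \left(a + 4\right) = 7 - 7 \left(4 + a\right) = 7 - \left(28 + 7 a\right) = -21 - 7 a$)
$X{\left(k \right)} = - \frac{4}{5} + k$ ($X{\left(k \right)} = - \frac{4}{5} + \left(k - 0\right) = - \frac{4}{5} + \left(k + 0\right) = - \frac{4}{5} + k$)
$l{\left(y,b \right)} = \frac{- \frac{94}{5} + y}{394 + b}$ ($l{\left(y,b \right)} = \frac{y - \frac{94}{5}}{b + 394} = \frac{y - \frac{94}{5}}{394 + b} = \frac{- \frac{94}{5} + y}{394 + b}$)
$\left(161935 + l{\left(423,V{\left(-16 \right)} \right)}\right) \left(-120903 + c{\left(-638 \right)}\right) = \left(161935 + \frac{- \frac{94}{5} + 423}{394 - 1}\right) \left(-120903 - -4445\right) = \left(161935 + \frac{1}{393} \cdot \frac{2021}{5}\right) \left(-120903 + \left(-21 + 4466\right)\right) = \left(161935 + \frac{1}{393} \cdot \frac{2021}{5}\right) \left(-120903 + 4445\right) = \left(161935 + \frac{2021}{1965}\right) \left(-116458\right) = \frac{318204296}{1965} \left(-116458\right) = - \frac{37057435903568}{1965}$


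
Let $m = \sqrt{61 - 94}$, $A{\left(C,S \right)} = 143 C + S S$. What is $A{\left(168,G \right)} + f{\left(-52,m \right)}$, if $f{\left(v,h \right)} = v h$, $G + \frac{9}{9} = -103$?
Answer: $34840 - 52 i \sqrt{33} \approx 34840.0 - 298.72 i$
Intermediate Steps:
$G = -104$ ($G = -1 - 103 = -104$)
$A{\left(C,S \right)} = S^{2} + 143 C$ ($A{\left(C,S \right)} = 143 C + S^{2} = S^{2} + 143 C$)
$m = i \sqrt{33}$ ($m = \sqrt{-33} = i \sqrt{33} \approx 5.7446 i$)
$f{\left(v,h \right)} = h v$
$A{\left(168,G \right)} + f{\left(-52,m \right)} = \left(\left(-104\right)^{2} + 143 \cdot 168\right) + i \sqrt{33} \left(-52\right) = \left(10816 + 24024\right) - 52 i \sqrt{33} = 34840 - 52 i \sqrt{33}$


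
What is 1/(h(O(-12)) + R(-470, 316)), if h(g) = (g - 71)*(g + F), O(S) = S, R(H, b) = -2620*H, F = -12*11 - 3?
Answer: 1/1243601 ≈ 8.0412e-7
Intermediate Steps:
F = -135 (F = -132 - 3 = -135)
h(g) = (-135 + g)*(-71 + g) (h(g) = (g - 71)*(g - 135) = (-71 + g)*(-135 + g) = (-135 + g)*(-71 + g))
1/(h(O(-12)) + R(-470, 316)) = 1/((9585 + (-12)² - 206*(-12)) - 2620*(-470)) = 1/((9585 + 144 + 2472) + 1231400) = 1/(12201 + 1231400) = 1/1243601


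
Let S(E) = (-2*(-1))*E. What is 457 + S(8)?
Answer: 473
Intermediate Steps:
S(E) = 2*E
457 + S(8) = 457 + 2*8 = 457 + 16 = 473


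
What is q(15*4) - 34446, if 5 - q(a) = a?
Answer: -34501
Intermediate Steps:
q(a) = 5 - a
q(15*4) - 34446 = (5 - 15*4) - 34446 = (5 - 1*60) - 34446 = (5 - 60) - 34446 = -55 - 34446 = -34501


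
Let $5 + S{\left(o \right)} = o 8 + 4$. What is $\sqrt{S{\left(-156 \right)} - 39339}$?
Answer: $2 i \sqrt{10147} \approx 201.46 i$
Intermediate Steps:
$S{\left(o \right)} = -1 + 8 o$ ($S{\left(o \right)} = -5 + \left(o 8 + 4\right) = -5 + \left(8 o + 4\right) = -5 + \left(4 + 8 o\right) = -1 + 8 o$)
$\sqrt{S{\left(-156 \right)} - 39339} = \sqrt{\left(-1 + 8 \left(-156\right)\right) - 39339} = \sqrt{\left(-1 - 1248\right) - 39339} = \sqrt{-1249 - 39339} = \sqrt{-40588} = 2 i \sqrt{10147}$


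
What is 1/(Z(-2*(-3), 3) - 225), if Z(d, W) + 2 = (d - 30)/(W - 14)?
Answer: -11/2473 ≈ -0.0044480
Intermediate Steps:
Z(d, W) = -2 + (-30 + d)/(-14 + W) (Z(d, W) = -2 + (d - 30)/(W - 14) = -2 + (-30 + d)/(-14 + W))
1/(Z(-2*(-3), 3) - 225) = 1/((-2 - 2*(-3) - 2*3)/(-14 + 3) - 225) = 1/((-2 + 6 - 6)/(-11) - 225) = 1/(-1/11*(-2) - 225) = 1/(2/11 - 225) = 1/(-2473/11) = -11/2473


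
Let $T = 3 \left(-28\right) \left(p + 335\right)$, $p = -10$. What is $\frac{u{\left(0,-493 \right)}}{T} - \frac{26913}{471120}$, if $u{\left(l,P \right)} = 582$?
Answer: $- \frac{431161}{5496400} \approx -0.078444$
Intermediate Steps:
$T = -27300$ ($T = 3 \left(-28\right) \left(-10 + 335\right) = \left(-84\right) 325 = -27300$)
$\frac{u{\left(0,-493 \right)}}{T} - \frac{26913}{471120} = \frac{582}{-27300} - \frac{26913}{471120} = 582 \left(- \frac{1}{27300}\right) - \frac{8971}{157040} = - \frac{97}{4550} - \frac{8971}{157040} = - \frac{431161}{5496400}$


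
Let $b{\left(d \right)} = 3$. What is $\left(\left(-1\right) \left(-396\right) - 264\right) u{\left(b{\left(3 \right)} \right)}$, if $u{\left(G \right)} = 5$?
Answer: $660$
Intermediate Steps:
$\left(\left(-1\right) \left(-396\right) - 264\right) u{\left(b{\left(3 \right)} \right)} = \left(\left(-1\right) \left(-396\right) - 264\right) 5 = \left(396 - 264\right) 5 = 132 \cdot 5 = 660$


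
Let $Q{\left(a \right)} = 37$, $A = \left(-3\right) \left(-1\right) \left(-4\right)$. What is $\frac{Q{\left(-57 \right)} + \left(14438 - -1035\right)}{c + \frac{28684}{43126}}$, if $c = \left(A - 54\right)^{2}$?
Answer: $\frac{33444213}{9394277} \approx 3.5601$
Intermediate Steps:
$A = -12$ ($A = 3 \left(-4\right) = -12$)
$c = 4356$ ($c = \left(-12 - 54\right)^{2} = \left(-66\right)^{2} = 4356$)
$\frac{Q{\left(-57 \right)} + \left(14438 - -1035\right)}{c + \frac{28684}{43126}} = \frac{37 + \left(14438 - -1035\right)}{4356 + \frac{28684}{43126}} = \frac{37 + \left(14438 + 1035\right)}{4356 + 28684 \cdot \frac{1}{43126}} = \frac{37 + 15473}{4356 + \frac{14342}{21563}} = \frac{15510}{\frac{93942770}{21563}} = 15510 \cdot \frac{21563}{93942770} = \frac{33444213}{9394277}$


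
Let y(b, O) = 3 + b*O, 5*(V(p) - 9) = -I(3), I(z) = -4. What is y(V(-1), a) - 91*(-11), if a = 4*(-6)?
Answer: 3844/5 ≈ 768.80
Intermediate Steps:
a = -24
V(p) = 49/5 (V(p) = 9 + (-1*(-4))/5 = 9 + (1/5)*4 = 9 + 4/5 = 49/5)
y(b, O) = 3 + O*b
y(V(-1), a) - 91*(-11) = (3 - 24*49/5) - 91*(-11) = (3 - 1176/5) + 1001 = -1161/5 + 1001 = 3844/5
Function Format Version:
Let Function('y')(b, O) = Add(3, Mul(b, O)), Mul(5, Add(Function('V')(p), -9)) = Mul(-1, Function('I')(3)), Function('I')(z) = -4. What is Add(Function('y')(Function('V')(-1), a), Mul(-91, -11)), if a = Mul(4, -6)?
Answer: Rational(3844, 5) ≈ 768.80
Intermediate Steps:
a = -24
Function('V')(p) = Rational(49, 5) (Function('V')(p) = Add(9, Mul(Rational(1, 5), Mul(-1, -4))) = Add(9, Mul(Rational(1, 5), 4)) = Add(9, Rational(4, 5)) = Rational(49, 5))
Function('y')(b, O) = Add(3, Mul(O, b))
Add(Function('y')(Function('V')(-1), a), Mul(-91, -11)) = Add(Add(3, Mul(-24, Rational(49, 5))), Mul(-91, -11)) = Add(Add(3, Rational(-1176, 5)), 1001) = Add(Rational(-1161, 5), 1001) = Rational(3844, 5)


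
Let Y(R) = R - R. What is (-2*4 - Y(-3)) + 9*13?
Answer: 109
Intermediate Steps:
Y(R) = 0
(-2*4 - Y(-3)) + 9*13 = (-2*4 - 1*0) + 9*13 = (-8 + 0) + 117 = -8 + 117 = 109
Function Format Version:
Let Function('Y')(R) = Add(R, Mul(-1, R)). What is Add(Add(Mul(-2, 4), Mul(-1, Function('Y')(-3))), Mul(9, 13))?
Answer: 109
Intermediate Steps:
Function('Y')(R) = 0
Add(Add(Mul(-2, 4), Mul(-1, Function('Y')(-3))), Mul(9, 13)) = Add(Add(Mul(-2, 4), Mul(-1, 0)), Mul(9, 13)) = Add(Add(-8, 0), 117) = Add(-8, 117) = 109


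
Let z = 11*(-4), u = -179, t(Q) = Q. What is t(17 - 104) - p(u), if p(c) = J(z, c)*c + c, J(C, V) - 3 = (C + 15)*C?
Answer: 229033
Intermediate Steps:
z = -44
J(C, V) = 3 + C*(15 + C) (J(C, V) = 3 + (C + 15)*C = 3 + (15 + C)*C = 3 + C*(15 + C))
p(c) = 1280*c (p(c) = (3 + (-44)² + 15*(-44))*c + c = (3 + 1936 - 660)*c + c = 1279*c + c = 1280*c)
t(17 - 104) - p(u) = (17 - 104) - 1280*(-179) = -87 - 1*(-229120) = -87 + 229120 = 229033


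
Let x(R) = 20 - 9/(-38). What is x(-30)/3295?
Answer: 769/125210 ≈ 0.0061417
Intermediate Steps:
x(R) = 769/38 (x(R) = 20 - 9*(-1)/38 = 20 - 1*(-9/38) = 20 + 9/38 = 769/38)
x(-30)/3295 = (769/38)/3295 = (769/38)*(1/3295) = 769/125210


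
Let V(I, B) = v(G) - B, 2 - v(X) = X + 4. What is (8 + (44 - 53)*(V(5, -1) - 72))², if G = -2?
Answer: 418609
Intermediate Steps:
v(X) = -2 - X (v(X) = 2 - (X + 4) = 2 - (4 + X) = 2 + (-4 - X) = -2 - X)
V(I, B) = -B (V(I, B) = (-2 - 1*(-2)) - B = (-2 + 2) - B = 0 - B = -B)
(8 + (44 - 53)*(V(5, -1) - 72))² = (8 + (44 - 53)*(-1*(-1) - 72))² = (8 - 9*(1 - 72))² = (8 - 9*(-71))² = (8 + 639)² = 647² = 418609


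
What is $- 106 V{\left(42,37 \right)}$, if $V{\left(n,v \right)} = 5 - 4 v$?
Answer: $15158$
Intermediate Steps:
$- 106 V{\left(42,37 \right)} = - 106 \left(5 - 148\right) = \left(-106\right) \left(-143\right) = 15158$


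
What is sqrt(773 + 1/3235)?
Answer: 4*sqrt(505601385)/3235 ≈ 27.803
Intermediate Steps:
sqrt(773 + 1/3235) = sqrt(2500656/3235) = 4*sqrt(505601385)/3235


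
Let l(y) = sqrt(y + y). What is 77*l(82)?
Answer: 154*sqrt(41) ≈ 986.08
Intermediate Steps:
l(y) = sqrt(2)*sqrt(y) (l(y) = sqrt(2*y) = sqrt(2)*sqrt(y))
77*l(82) = 77*(sqrt(2)*sqrt(82)) = 77*(2*sqrt(41)) = 154*sqrt(41)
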